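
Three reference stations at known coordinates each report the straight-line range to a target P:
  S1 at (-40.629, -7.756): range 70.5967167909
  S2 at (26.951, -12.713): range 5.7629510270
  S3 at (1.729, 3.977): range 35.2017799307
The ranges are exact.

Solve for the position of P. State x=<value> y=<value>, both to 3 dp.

eq1: (x + 40.629)² + (y + 7.756)² = 70.5967167909²
eq2: (x − 26.951)² + (y + 12.713)² = 5.7629510270²
eq3: (x − 1.729)² + (y − 3.977)² = 35.2017799307²
eq2−eq1, eq2−eq3 (x²,y² cancel):
  -135.160·x + 9.914·y = -4127.790410
  -50.444·x + 33.380·y = -2075.124506
det = -135.160·33.380 − 9.914·-50.444 = -4011.538984
x = (-4127.790410·33.380 − 9.914·-2075.124506) / -4011.538984 = 29.218926
y = (-135.160·-2075.124506 − -4127.790410·-50.444) / -4011.538984 = -18.010935

x=29.219 y=-18.011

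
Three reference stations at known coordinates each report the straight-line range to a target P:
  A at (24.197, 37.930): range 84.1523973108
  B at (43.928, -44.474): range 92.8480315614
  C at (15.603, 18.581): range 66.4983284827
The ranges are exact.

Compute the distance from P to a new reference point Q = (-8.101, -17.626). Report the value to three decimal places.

35.498

eq1: (x − 24.197)² + (y − 37.930)² = 84.1523973108²
eq2: (x − 43.928)² + (y + 44.474)² = 92.8480315614²
eq3: (x − 15.603)² + (y − 18.581)² = 66.4983284827²
eq3−eq1, eq3−eq2 (x²,y² cancel):
  17.188·x + 38.698·y = -1224.125743
  56.650·x − 126.110·y = -879.830584
det = 17.188·-126.110 − 38.698·56.650 = -4359.820380
x = (-1224.125743·-126.110 − 38.698·-879.830584) / -4359.820380 = -43.217877
y = (17.188·-879.830584 − -1224.125743·56.650) / -4359.820380 = -12.437254
|P − Q| = √((-43.217877 − -8.101)² + (-12.437254 − -17.626)²) = 35.498143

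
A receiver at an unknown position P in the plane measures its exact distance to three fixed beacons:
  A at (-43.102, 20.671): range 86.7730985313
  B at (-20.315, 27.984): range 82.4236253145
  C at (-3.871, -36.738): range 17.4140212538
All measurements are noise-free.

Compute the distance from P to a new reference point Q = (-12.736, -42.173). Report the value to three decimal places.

eq1: (x + 43.102)² + (y − 20.671)² = 86.7730985313²
eq2: (x + 20.315)² + (y − 27.984)² = 82.4236253145²
eq3: (x + 3.871)² + (y + 36.738)² = 17.4140212538²
eq2−eq1, eq2−eq3 (x²,y² cancel):
  -45.574·x − 14.626·y = 353.352545
  32.888·x − 129.444·y = 6659.267678
det = -45.574·-129.444 − -14.626·32.888 = 6380.300744
x = (353.352545·-129.444 − -14.626·6659.267678) / 6380.300744 = 8.096653
y = (-45.574·6659.267678 − 353.352545·32.888) / 6380.300744 = -49.388036
|P − Q| = √((8.096653 − -12.736)² + (-49.388036 − -42.173)²) = 22.046682

22.047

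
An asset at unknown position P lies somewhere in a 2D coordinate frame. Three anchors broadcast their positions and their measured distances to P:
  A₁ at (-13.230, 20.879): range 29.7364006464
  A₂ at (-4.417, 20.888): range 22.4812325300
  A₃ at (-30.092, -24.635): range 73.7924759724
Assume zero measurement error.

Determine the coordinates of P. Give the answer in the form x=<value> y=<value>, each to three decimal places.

x=12.655 y=35.515

eq1: (x + 13.230)² + (y − 20.879)² = 29.7364006464²
eq2: (x + 4.417)² + (y − 20.888)² = 22.4812325300²
eq3: (x + 30.092)² + (y + 24.635)² = 73.7924759724²
eq1−eq3, eq1−eq2 (x²,y² cancel):
  -33.724·x − 91.028·y = -3659.629839
  17.626·x + 0.018·y = 223.700599
det = -33.724·0.018 − -91.028·17.626 = 1603.852496
x = (-3659.629839·0.018 − -91.028·223.700599) / 1603.852496 = 12.655244
y = (-33.724·223.700599 − -3659.629839·17.626) / 1603.852496 = 35.514835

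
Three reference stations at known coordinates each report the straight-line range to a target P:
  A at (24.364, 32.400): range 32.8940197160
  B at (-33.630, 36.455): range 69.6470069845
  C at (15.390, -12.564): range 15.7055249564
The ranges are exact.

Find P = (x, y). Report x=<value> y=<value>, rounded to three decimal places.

x=25.418 y=-0.477

eq1: (x − 24.364)² + (y − 32.400)² = 32.8940197160²
eq2: (x + 33.630)² + (y − 36.455)² = 69.6470069845²
eq3: (x − 15.390)² + (y + 12.564)² = 15.7055249564²
eq2−eq1, eq2−eq3 (x²,y² cancel):
  115.988·x − 8.110·y = 2952.109620
  98.040·x − 98.038·y = 2538.804339
det = 115.988·-98.038 − -8.110·98.040 = -10576.127144
x = (2952.109620·-98.038 − -8.110·2538.804339) / -10576.127144 = 25.418494
y = (115.988·2538.804339 − 2952.109620·98.040) / -10576.127144 = -0.477113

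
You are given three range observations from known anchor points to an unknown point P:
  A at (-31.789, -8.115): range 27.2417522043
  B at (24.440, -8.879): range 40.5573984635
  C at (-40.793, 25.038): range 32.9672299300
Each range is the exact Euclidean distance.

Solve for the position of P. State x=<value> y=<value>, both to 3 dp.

x=-11.451 y=10.009

eq1: (x + 31.789)² + (y + 8.115)² = 27.2417522043²
eq2: (x − 24.440)² + (y + 8.879)² = 40.5573984635²
eq3: (x + 40.793)² + (y − 25.038)² = 32.9672299300²
eq2−eq1, eq2−eq3 (x²,y² cancel):
  -112.458·x + 1.528·y = 1303.033012
  -130.466·x + 67.834·y = 2172.884373
det = -112.458·67.834 − 1.528·-130.466 = -7429.123924
x = (1303.033012·67.834 − 1.528·2172.884373) / -7429.123924 = -11.450849
y = (-112.458·2172.884373 − 1303.033012·-130.466) / -7429.123924 = 10.008815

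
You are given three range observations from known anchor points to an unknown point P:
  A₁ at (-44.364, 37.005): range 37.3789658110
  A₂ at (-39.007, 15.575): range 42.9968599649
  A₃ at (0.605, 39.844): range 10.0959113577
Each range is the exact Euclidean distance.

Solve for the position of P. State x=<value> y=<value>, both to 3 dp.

x=-7.910 y=45.268

eq1: (x + 44.364)² + (y − 37.005)² = 37.3789658110²
eq2: (x + 39.007)² + (y − 15.575)² = 42.9968599649²
eq3: (x − 0.605)² + (y − 39.844)² = 10.0959113577²
eq3−eq2, eq3−eq1 (x²,y² cancel):
  -79.224·x − 48.538·y = -1570.586228
  -89.938·x − 5.678·y = 454.364501
det = -79.224·-5.678 − -48.538·-89.938 = -3915.576772
x = (-1570.586228·-5.678 − -48.538·454.364501) / -3915.576772 = -7.909878
y = (-79.224·454.364501 − -1570.586228·-89.938) / -3915.576772 = 45.268416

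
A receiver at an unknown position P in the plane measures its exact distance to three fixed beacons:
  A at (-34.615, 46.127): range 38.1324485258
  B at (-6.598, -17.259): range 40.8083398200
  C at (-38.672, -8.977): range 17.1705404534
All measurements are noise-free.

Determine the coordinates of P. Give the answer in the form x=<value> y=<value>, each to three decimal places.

x=-38.497 y=8.193

eq1: (x + 34.615)² + (y − 46.127)² = 38.1324485258²
eq2: (x + 6.598)² + (y + 17.259)² = 40.8083398200²
eq3: (x + 38.672)² + (y + 8.977)² = 17.1705404534²
eq3−eq1, eq3−eq2 (x²,y² cancel):
  8.114·x + 110.208·y = 590.532070
  64.148·x − 16.564·y = -2605.196567
det = 8.114·-16.564 − 110.208·64.148 = -7204.023080
x = (590.532070·-16.564 − 110.208·-2605.196567) / -7204.023080 = -38.496813
y = (8.114·-2605.196567 − 590.532070·64.148) / -7204.023080 = 8.192647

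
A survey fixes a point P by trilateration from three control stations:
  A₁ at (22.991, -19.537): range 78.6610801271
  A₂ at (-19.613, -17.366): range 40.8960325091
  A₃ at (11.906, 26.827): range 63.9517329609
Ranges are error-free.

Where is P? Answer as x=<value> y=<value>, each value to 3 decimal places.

x=-49.841 y=10.180

eq1: (x − 22.991)² + (y + 19.537)² = 78.6610801271²
eq2: (x + 19.613)² + (y + 17.366)² = 40.8960325091²
eq3: (x − 11.906)² + (y − 26.827)² = 63.9517329609²
eq1−eq3, eq1−eq2 (x²,y² cancel):
  -22.170·x + 92.728·y = 2048.901693
  -85.208·x + 4.342·y = 4291.047327
det = -22.170·4.342 − 92.728·-85.208 = 7804.905284
x = (2048.901693·4.342 − 92.728·4291.047327) / 7804.905284 = -49.840951
y = (-22.170·4291.047327 − 2048.901693·-85.208) / 7804.905284 = 10.179534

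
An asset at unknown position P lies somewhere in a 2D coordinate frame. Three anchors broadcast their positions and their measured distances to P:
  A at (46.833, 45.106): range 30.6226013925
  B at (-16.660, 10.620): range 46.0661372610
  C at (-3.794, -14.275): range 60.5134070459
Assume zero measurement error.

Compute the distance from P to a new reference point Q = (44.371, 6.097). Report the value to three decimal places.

46.214

eq1: (x − 46.833)² + (y − 45.106)² = 30.6226013925²
eq2: (x + 16.660)² + (y − 10.620)² = 46.0661372610²
eq3: (x + 3.794)² + (y + 14.275)² = 60.5134070459²
eq2−eq1, eq2−eq3 (x²,y² cancel):
  126.986·x + 68.972·y = 5021.886411
  25.732·x − 49.790·y = -1711.953369
det = 126.986·-49.790 − 68.972·25.732 = -8097.420444
x = (5021.886411·-49.790 − 68.972·-1711.953369) / -8097.420444 = 16.296903
y = (126.986·-1711.953369 − 5021.886411·25.732) / -8097.420444 = 42.805890
|P − Q| = √((16.296903 − 44.371)² + (42.805890 − 6.097)²) = 46.213608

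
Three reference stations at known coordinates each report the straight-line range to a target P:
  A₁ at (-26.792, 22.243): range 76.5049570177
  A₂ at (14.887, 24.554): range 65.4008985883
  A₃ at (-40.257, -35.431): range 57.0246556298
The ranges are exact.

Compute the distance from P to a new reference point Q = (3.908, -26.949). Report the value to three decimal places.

eq1: (x + 26.792)² + (y − 22.243)² = 76.5049570177²
eq2: (x − 14.887)² + (y − 24.554)² = 65.4008985883²
eq3: (x + 40.257)² + (y + 35.431)² = 57.0246556298²
eq1−eq2, eq1−eq3 (x²,y² cancel):
  83.358·x + 4.622·y = 1187.690284
  -26.930·x − 115.348·y = 4264.616596
det = 83.358·-115.348 − 4.622·-26.930 = -9490.708124
x = (1187.690284·-115.348 − 4.622·4264.616596) / -9490.708124 = 16.511809
y = (83.358·4264.616596 − 1187.690284·-26.930) / -9490.708124 = -40.826712
|P − Q| = √((16.511809 − 3.908)² + (-40.826712 − -26.949)²) = 18.746917

18.747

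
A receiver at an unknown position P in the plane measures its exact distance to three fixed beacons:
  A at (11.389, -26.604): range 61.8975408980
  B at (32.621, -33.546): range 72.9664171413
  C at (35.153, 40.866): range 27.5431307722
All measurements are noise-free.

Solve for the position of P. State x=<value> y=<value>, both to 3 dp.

x=8.197 y=35.211

eq1: (x − 11.389)² + (y + 26.604)² = 61.8975408980²
eq2: (x − 32.621)² + (y + 33.546)² = 72.9664171413²
eq3: (x − 35.153)² + (y − 40.866)² = 27.5431307722²
eq2−eq1, eq2−eq3 (x²,y² cancel):
  -42.464·x + 13.884·y = 140.810841
  5.064·x + 148.824·y = 5281.773586
det = -42.464·148.824 − 13.884·5.064 = -6389.970912
x = (140.810841·148.824 − 13.884·5281.773586) / -6389.970912 = 8.196612
y = (-42.464·5281.773586 − 140.810841·5.064) / -6389.970912 = 35.211162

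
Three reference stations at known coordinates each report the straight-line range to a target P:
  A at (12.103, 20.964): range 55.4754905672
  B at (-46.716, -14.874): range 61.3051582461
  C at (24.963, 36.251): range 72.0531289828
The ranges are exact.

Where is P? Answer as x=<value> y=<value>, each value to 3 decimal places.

eq1: (x − 12.103)² + (y − 20.964)² = 55.4754905672²
eq2: (x + 46.716)² + (y + 14.874)² = 61.3051582461²
eq3: (x − 24.963)² + (y − 36.251)² = 72.0531289828²
eq3−eq1, eq3−eq2 (x²,y² cancel):
  -25.720·x − 30.574·y = 762.808878
  -143.358·x − 102.250·y = 1899.665131
det = -25.720·-102.250 − -30.574·-143.358 = -1753.157492
x = (762.808878·-102.250 − -30.574·1899.665131) / -1753.157492 = 11.360557
y = (-25.720·1899.665131 − 762.808878·-143.358) / -1753.157492 = -34.506522

x=11.361 y=-34.507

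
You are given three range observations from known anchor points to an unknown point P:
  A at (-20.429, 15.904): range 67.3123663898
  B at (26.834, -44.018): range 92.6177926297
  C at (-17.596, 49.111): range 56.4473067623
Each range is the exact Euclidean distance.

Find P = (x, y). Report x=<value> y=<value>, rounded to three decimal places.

x=38.837 y=47.819

eq1: (x + 20.429)² + (y − 15.904)² = 67.3123663898²
eq2: (x − 26.834)² + (y + 44.018)² = 92.6177926297²
eq3: (x + 17.596)² + (y − 49.111)² = 56.4473067623²
eq1−eq3, eq1−eq2 (x²,y² cancel):
  5.666·x + 66.414·y = 3395.884508
  94.526·x − 119.844·y = -2059.734220
det = 5.666·-119.844 − 66.414·94.526 = -6956.885868
x = (3395.884508·-119.844 − 66.414·-2059.734220) / -6956.885868 = 38.836514
y = (5.666·-2059.734220 − 3395.884508·94.526) / -6956.885868 = 47.818786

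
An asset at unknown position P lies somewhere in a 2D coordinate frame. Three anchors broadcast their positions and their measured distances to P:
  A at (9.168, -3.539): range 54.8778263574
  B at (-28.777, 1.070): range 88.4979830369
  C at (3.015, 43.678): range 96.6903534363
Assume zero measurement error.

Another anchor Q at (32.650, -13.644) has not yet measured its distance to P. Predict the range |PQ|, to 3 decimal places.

eq1: (x − 9.168)² + (y + 3.539)² = 54.8778263574²
eq2: (x + 28.777)² + (y − 1.070)² = 88.4979830369²
eq3: (x − 3.015)² + (y − 43.678)² = 96.6903534363²
eq2−eq1, eq2−eq3 (x²,y² cancel):
  75.890·x − 9.218·y = 4087.633292
  63.584·x + 85.216·y = -429.534166
det = 75.890·85.216 − -9.218·63.584 = 7053.159552
x = (4087.633292·85.216 − -9.218·-429.534166) / 7053.159552 = 48.825255
y = (75.890·-429.534166 − 4087.633292·63.584) / 7053.159552 = -41.471545
|P − Q| = √((48.825255 − 32.650)² + (-41.471545 − -13.644)²) = 32.187127

32.187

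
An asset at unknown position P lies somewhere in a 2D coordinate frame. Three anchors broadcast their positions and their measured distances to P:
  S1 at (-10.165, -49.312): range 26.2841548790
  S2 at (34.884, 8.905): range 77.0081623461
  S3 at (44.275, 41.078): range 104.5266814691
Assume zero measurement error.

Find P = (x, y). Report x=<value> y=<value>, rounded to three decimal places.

x=-30.185 y=-32.281

eq1: (x + 10.165)² + (y + 49.312)² = 26.2841548790²
eq2: (x − 34.884)² + (y − 8.905)² = 77.0081623461²
eq3: (x − 44.275)² + (y − 41.078)² = 104.5266814691²
eq3−eq2, eq3−eq1 (x²,y² cancel):
  -18.782·x − 64.346·y = 2644.084843
  -108.880·x − 180.780·y = 9122.293201
det = -18.782·-180.780 − -64.346·-108.880 = -3610.582520
x = (2644.084843·-180.780 − -64.346·9122.293201) / -3610.582520 = -30.184996
y = (-18.782·9122.293201 − 2644.084843·-108.880) / -3610.582520 = -32.280954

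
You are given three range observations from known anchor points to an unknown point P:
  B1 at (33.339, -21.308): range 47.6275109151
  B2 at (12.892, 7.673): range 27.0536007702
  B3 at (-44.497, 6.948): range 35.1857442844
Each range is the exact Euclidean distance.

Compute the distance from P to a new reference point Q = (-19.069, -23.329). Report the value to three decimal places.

eq1: (x − 33.339)² + (y + 21.308)² = 47.6275109151²
eq2: (x − 12.892)² + (y − 7.673)² = 27.0536007702²
eq3: (x + 44.497)² + (y − 6.948)² = 35.1857442844²
eq3−eq2, eq3−eq1 (x²,y² cancel):
  114.778·x + 1.450·y = -1297.039834
  155.672·x − 56.512·y = -1493.081123
det = 114.778·-56.512 − 1.450·155.672 = -6712.058736
x = (-1297.039834·-56.512 − 1.450·-1493.081123) / -6712.058736 = -11.242941
y = (114.778·-1493.081123 − -1297.039834·155.672) / -6712.058736 = -4.550008
|P − Q| = √((-11.242941 − -19.069)² + (-4.550008 − -23.329)²) = 20.344477

20.344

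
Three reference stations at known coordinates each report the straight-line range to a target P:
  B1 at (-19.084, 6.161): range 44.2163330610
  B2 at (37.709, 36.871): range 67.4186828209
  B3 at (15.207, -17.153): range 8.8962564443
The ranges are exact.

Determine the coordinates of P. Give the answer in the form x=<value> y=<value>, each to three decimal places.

eq1: (x + 19.084)² + (y − 6.161)² = 44.2163330610²
eq2: (x − 37.709)² + (y − 36.871)² = 67.4186828209²
eq3: (x − 15.207)² + (y + 17.153)² = 8.8962564443²
eq3−eq2, eq3−eq1 (x²,y² cancel):
  45.004·x + 108.048·y = -2210.174351
  -68.582·x + 46.628·y = -1999.262012
det = 45.004·46.628 − 108.048·-68.582 = 9508.594448
x = (-2210.174351·46.628 − 108.048·-1999.262012) / 9508.594448 = 11.879805
y = (45.004·-1999.262012 − -2210.174351·-68.582) / 9508.594448 = -25.403646

x=11.880 y=-25.404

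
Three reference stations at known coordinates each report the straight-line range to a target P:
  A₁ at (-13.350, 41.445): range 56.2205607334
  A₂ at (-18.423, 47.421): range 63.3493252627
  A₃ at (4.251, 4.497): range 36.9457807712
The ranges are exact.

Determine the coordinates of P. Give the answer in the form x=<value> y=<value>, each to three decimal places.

eq1: (x + 13.350)² + (y − 41.445)² = 56.2205607334²
eq2: (x + 18.423)² + (y − 47.421)² = 63.3493252627²
eq3: (x − 4.251)² + (y − 4.497)² = 36.9457807712²
eq3−eq1, eq3−eq2 (x²,y² cancel):
  -35.202·x + 73.896·y = 61.855783
  -45.348·x + 85.848·y = -98.282134
det = -35.202·85.848 − 73.896·-45.348 = 329.014512
x = (61.855783·85.848 − 73.896·-98.282134) / 329.014512 = 38.213670
y = (-35.202·-98.282134 − 61.855783·-45.348) / 329.014512 = 19.040995

x=38.214 y=19.041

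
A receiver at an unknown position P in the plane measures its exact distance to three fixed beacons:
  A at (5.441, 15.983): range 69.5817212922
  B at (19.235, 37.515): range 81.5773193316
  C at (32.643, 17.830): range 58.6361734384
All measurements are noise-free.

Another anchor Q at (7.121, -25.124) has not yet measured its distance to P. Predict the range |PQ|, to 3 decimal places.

eq1: (x − 5.441)² + (y − 15.983)² = 69.5817212922²
eq2: (x − 19.235)² + (y − 37.515)² = 81.5773193316²
eq3: (x − 32.643)² + (y − 17.830)² = 58.6361734384²
eq1−eq3, eq1−eq2 (x²,y² cancel):
  54.404·x + 3.694·y = 2501.828681
  27.588·x + 43.064·y = -320.943411
det = 54.404·43.064 − 3.694·27.588 = 2240.943784
x = (2501.828681·43.064 − 3.694·-320.943411) / 2240.943784 = 48.606447
y = (54.404·-320.943411 − 2501.828681·27.588) / 2240.943784 = -38.591354
|P − Q| = √((48.606447 − 7.121)² + (-38.591354 − -25.124)²) = 43.616648

43.617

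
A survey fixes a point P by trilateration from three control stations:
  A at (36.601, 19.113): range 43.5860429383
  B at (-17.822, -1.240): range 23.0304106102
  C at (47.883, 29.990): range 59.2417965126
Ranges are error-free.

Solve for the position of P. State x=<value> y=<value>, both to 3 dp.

eq1: (x − 36.601)² + (y − 19.113)² = 43.5860429383²
eq2: (x + 17.822)² + (y + 1.240)² = 23.0304106102²
eq3: (x − 47.883)² + (y − 29.990)² = 59.2417965126²
eq3−eq2, eq3−eq1 (x²,y² cancel):
  -131.410·x − 62.460·y = 106.170136
  -22.564·x − 21.754·y = 122.605496
det = -131.410·-21.754 − -62.460·-22.564 = 1449.345700
x = (106.170136·-21.754 − -62.460·122.605496) / 1449.345700 = 3.690158
y = (-131.410·122.605496 − 106.170136·-22.564) / 1449.345700 = -9.463557

x=3.690 y=-9.464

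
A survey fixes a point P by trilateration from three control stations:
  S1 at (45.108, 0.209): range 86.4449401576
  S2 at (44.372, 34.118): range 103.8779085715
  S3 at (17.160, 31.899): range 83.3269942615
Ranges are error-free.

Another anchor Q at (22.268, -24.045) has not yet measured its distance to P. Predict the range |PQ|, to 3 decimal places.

eq1: (x − 45.108)² + (y − 0.209)² = 86.4449401576²
eq2: (x − 44.372)² + (y − 34.118)² = 103.8779085715²
eq3: (x − 17.160)² + (y − 31.899)² = 83.3269942615²
eq2−eq3, eq2−eq1 (x²,y² cancel):
  -54.424·x − 4.438·y = 2026.331410
  1.472·x − 67.818·y = 2219.755247
det = -54.424·-67.818 − -4.438·1.472 = 3697.459568
x = (2026.331410·-67.818 − -4.438·2219.755247) / 3697.459568 = -34.502195
y = (-54.424·2219.755247 − 2026.331410·1.472) / 3697.459568 = -33.479939
|P − Q| = √((-34.502195 − 22.268)² + (-33.479939 − -24.045)²) = 57.548875

57.549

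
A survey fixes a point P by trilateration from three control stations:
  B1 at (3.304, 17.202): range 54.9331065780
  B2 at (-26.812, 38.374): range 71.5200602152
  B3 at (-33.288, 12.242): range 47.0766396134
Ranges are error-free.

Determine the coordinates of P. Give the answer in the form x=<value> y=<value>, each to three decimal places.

x=-19.505 y=-32.772

eq1: (x − 3.304)² + (y − 17.202)² = 54.9331065780²
eq2: (x + 26.812)² + (y − 38.374)² = 71.5200602152²
eq3: (x + 33.288)² + (y − 12.242)² = 47.0766396134²
eq2−eq1, eq2−eq3 (x²,y² cancel):
  60.232·x − 42.344·y = 212.850815
  -12.952·x − 52.264·y = 1965.419304
det = 60.232·-52.264 − -42.344·-12.952 = -3696.404736
x = (212.850815·-52.264 − -42.344·1965.419304) / -3696.404736 = -19.505245
y = (60.232·1965.419304 − 212.850815·-12.952) / -3696.404736 = -32.771839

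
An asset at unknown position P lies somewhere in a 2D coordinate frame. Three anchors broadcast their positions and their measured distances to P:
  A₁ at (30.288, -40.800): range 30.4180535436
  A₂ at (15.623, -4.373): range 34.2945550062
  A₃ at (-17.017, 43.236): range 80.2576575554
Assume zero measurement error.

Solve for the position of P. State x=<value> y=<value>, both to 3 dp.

eq1: (x − 30.288)² + (y + 40.800)² = 30.4180535436²
eq2: (x − 15.623)² + (y + 4.373)² = 34.2945550062²
eq3: (x + 17.017)² + (y − 43.236)² = 80.2576575554²
eq3−eq2, eq3−eq1 (x²,y² cancel):
  65.280·x − 95.218·y = 3369.446366
  94.610·x − 168.072·y = 5939.106574
det = 65.280·-168.072 − -95.218·94.610 = -1963.165180
x = (3369.446366·-168.072 − -95.218·5939.106574) / -1963.165180 = 0.407373
y = (65.280·5939.106574 − 3369.446366·94.610) / -1963.165180 = -35.107365

x=0.407 y=-35.107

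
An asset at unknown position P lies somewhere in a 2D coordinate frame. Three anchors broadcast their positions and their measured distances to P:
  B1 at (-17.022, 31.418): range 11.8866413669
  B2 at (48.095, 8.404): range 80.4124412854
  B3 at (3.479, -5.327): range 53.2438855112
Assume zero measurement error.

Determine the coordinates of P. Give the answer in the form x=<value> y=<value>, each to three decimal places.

eq1: (x + 17.022)² + (y − 31.418)² = 11.8866413669²
eq2: (x − 48.095)² + (y − 8.404)² = 80.4124412854²
eq3: (x − 3.479)² + (y + 5.327)² = 53.2438855112²
eq1−eq3, eq1−eq2 (x²,y² cancel):
  41.002·x − 73.490·y = -3929.977939
  130.234·x − 46.028·y = -5217.951437
det = 41.002·-46.028 − -73.490·130.234 = 7683.656604
x = (-3929.977939·-46.028 − -73.490·-5217.951437) / 7683.656604 = -26.364820
y = (41.002·-5217.951437 − -3929.977939·130.234) / 7683.656604 = 38.766738

x=-26.365 y=38.767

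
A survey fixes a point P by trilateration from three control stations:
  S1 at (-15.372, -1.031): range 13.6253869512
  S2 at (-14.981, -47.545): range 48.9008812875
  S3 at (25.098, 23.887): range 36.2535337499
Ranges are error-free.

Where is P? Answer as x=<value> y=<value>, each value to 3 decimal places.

eq1: (x + 15.372)² + (y + 1.031)² = 13.6253869512²
eq2: (x + 14.981)² + (y + 47.545)² = 48.9008812875²
eq3: (x − 25.098)² + (y − 23.887)² = 36.2535337499²
eq3−eq1, eq3−eq2 (x²,y² cancel):
  -80.940·x − 49.836·y = 165.530512
  -80.158·x − 142.864·y = 207.481532
det = -80.940·-142.864 − -49.836·-80.158 = 7568.658072
x = (165.530512·-142.864 − -49.836·207.481532) / 7568.658072 = -1.758344
y = (-80.940·207.481532 − 165.530512·-80.158) / 7568.658072 = -0.465731

x=-1.758 y=-0.466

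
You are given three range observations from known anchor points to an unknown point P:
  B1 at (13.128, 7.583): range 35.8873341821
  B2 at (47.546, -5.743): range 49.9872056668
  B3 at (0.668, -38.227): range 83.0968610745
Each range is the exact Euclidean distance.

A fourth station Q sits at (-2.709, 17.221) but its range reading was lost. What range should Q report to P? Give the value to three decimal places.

eq1: (x − 13.128)² + (y − 7.583)² = 35.8873341821²
eq2: (x − 47.546)² + (y + 5.743)² = 49.9872056668²
eq3: (x − 0.668)² + (y + 38.227)² = 83.0968610745²
eq1−eq2, eq1−eq3 (x²,y² cancel):
  68.836·x − 26.652·y = 852.937916
  -24.920·x − 91.620·y = -4385.284086
det = 68.836·-91.620 − -26.652·-24.920 = -6970.922160
x = (852.937916·-91.620 − -26.652·-4385.284086) / -6970.922160 = 27.976609
y = (68.836·-4385.284086 − 852.937916·-24.920) / -6970.922160 = 40.254388
|P − Q| = √((27.976609 − -2.709)² + (40.254388 − 17.221)²) = 38.368523

38.369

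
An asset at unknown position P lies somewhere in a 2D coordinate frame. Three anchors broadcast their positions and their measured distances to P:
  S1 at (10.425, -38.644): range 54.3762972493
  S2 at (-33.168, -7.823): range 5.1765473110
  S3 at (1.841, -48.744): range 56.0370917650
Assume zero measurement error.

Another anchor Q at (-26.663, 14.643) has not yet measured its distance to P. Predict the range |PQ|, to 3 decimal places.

18.330

eq1: (x − 10.425)² + (y + 38.644)² = 54.3762972493²
eq2: (x + 33.168)² + (y + 7.823)² = 5.1765473110²
eq3: (x − 1.841)² + (y + 48.744)² = 56.0370917650²
eq3−eq2, eq3−eq1 (x²,y² cancel):
  -70.018·x + 81.842·y = 1895.307747
  17.168·x + 20.200·y = -593.953505
det = -70.018·20.200 − 81.842·17.168 = -2819.427056
x = (1895.307747·20.200 − 81.842·-593.953505) / -2819.427056 = -30.820290
y = (-70.018·-593.953505 − 1895.307747·17.168) / -2819.427056 = -3.209444
|P − Q| = √((-30.820290 − -26.663)² + (-3.209444 − 14.643)²) = 18.330107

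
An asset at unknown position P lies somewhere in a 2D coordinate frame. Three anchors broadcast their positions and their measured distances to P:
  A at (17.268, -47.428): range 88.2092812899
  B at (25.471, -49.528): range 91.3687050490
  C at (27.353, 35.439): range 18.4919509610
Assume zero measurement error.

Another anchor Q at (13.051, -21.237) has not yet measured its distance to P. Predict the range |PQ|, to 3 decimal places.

eq1: (x − 17.268)² + (y + 47.428)² = 88.2092812899²
eq2: (x − 25.471)² + (y + 49.528)² = 91.3687050490²
eq3: (x − 27.353)² + (y − 35.439)² = 18.4919509610²
eq2−eq3, eq2−eq1 (x²,y² cancel):
  3.764·x + 169.934·y = 6908.602717
  -16.406·x + 4.200·y = 13.167340
det = 3.764·4.200 − 169.934·-16.406 = 2803.746004
x = (6908.602717·4.200 − 169.934·13.167340) / 2803.746004 = 9.550991
y = (3.764·13.167340 − 6908.602717·-16.406) / 2803.746004 = 40.443071
|P − Q| = √((9.550991 − 13.051)² + (40.443071 − -21.237)²) = 61.779294

61.779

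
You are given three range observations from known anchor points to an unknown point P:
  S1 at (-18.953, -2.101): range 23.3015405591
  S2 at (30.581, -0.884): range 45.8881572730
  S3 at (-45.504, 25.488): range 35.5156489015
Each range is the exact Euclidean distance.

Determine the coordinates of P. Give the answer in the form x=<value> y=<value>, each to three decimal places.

eq1: (x + 18.953)² + (y + 2.101)² = 23.3015405591²
eq2: (x − 30.581)² + (y + 0.884)² = 45.8881572730²
eq3: (x + 45.504)² + (y − 25.488)² = 35.5156489015²
eq2−eq1, eq2−eq3 (x²,y² cancel):
  -99.068·x − 2.434·y = 990.412578
  -152.170·x + 52.744·y = 2628.634804
det = -99.068·52.744 − -2.434·-152.170 = -5595.624372
x = (990.412578·52.744 − -2.434·2628.634804) / -5595.624372 = -10.478977
y = (-99.068·2628.634804 − 990.412578·-152.170) / -5595.624372 = 19.605053

x=-10.479 y=19.605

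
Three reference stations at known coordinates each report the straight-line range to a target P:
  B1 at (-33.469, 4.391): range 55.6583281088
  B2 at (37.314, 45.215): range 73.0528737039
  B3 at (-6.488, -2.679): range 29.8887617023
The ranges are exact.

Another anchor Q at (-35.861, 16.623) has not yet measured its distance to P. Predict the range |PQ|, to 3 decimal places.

eq1: (x + 33.469)² + (y − 4.391)² = 55.6583281088²
eq2: (x − 37.314)² + (y − 45.215)² = 73.0528737039²
eq3: (x + 6.488)² + (y + 2.679)² = 29.8887617023²
eq2−eq1, eq2−eq3 (x²,y² cancel):
  -141.566·x − 81.648·y = -58.403110
  -87.604·x − 95.788·y = 1055.924644
det = -141.566·-95.788 − -81.648·-87.604 = 6407.632616
x = (-58.403110·-95.788 − -81.648·1055.924644) / 6407.632616 = 14.327983
y = (-141.566·1055.924644 − -58.403110·-87.604) / 6407.632616 = -24.127378
|P − Q| = √((14.327983 − -35.861)² + (-24.127378 − 16.623)²) = 64.649264

64.649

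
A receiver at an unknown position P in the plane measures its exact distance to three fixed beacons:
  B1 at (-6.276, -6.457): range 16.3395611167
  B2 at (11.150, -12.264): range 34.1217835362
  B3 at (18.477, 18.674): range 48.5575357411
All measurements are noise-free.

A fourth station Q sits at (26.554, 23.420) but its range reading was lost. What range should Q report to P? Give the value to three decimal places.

57.922

eq1: (x + 6.276)² + (y + 6.457)² = 16.3395611167²
eq2: (x − 11.150)² + (y + 12.264)² = 34.1217835362²
eq3: (x − 18.477)² + (y − 18.674)² = 48.5575357411²
eq1−eq3, eq1−eq2 (x²,y² cancel):
  49.506·x + 50.262·y = -1481.816240
  34.852·x − 11.614·y = -703.667683
det = 49.506·-11.614 − 50.262·34.852 = -2326.693908
x = (-1481.816240·-11.614 − 50.262·-703.667683) / -2326.693908 = -22.597540
y = (49.506·-703.667683 − -1481.816240·34.852) / -2326.693908 = -7.224194
|P − Q| = √((-22.597540 − 26.554)² + (-7.224194 − 23.420)²) = 57.921848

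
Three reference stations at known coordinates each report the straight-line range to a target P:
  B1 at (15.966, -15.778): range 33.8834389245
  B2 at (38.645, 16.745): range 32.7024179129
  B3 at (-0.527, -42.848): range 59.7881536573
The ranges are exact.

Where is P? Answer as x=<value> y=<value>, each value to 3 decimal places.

x=5.943 y=16.589

eq1: (x − 15.966)² + (y + 15.778)² = 33.8834389245²
eq2: (x − 38.645)² + (y − 16.745)² = 32.7024179129²
eq3: (x + 0.527)² + (y + 42.848)² = 59.7881536573²
eq3−eq1, eq3−eq2 (x²,y² cancel):
  32.986·x + 54.140·y = 1094.165491
  78.344·x + 119.186·y = 2442.777397
det = 32.986·119.186 − 54.140·78.344 = -310.074764
x = (1094.165491·119.186 − 54.140·2442.777397) / -310.074764 = 5.942954
y = (32.986·2442.777397 − 1094.165491·78.344) / -310.074764 = 16.589051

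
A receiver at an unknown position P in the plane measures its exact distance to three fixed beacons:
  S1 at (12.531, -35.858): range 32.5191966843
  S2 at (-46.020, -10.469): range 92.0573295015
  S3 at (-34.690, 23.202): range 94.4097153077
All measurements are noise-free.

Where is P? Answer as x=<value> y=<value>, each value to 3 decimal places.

eq1: (x − 12.531)² + (y + 35.858)² = 32.5191966843²
eq2: (x + 46.020)² + (y + 10.469)² = 92.0573295015²
eq3: (x + 34.690)² + (y − 23.202)² = 94.4097153077²
eq2−eq3, eq2−eq1 (x²,y² cancel):
  22.660·x + 67.342·y = -924.353887
  117.102·x − 50.778·y = 6632.435526
det = 22.660·-50.778 − 67.342·117.102 = -9036.512364
x = (-924.353887·-50.778 − 67.342·6632.435526) / -9036.512364 = 44.232179
y = (22.660·6632.435526 − -924.353887·117.102) / -9036.512364 = -28.610007

x=44.232 y=-28.610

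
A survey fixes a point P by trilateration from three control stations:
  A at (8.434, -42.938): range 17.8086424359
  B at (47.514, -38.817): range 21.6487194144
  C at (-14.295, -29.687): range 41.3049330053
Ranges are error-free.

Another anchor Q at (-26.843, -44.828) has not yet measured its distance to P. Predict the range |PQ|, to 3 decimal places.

eq1: (x − 8.434)² + (y + 42.938)² = 17.8086424359²
eq2: (x − 47.514)² + (y + 38.817)² = 21.6487194144²
eq3: (x + 14.295)² + (y + 29.687)² = 41.3049330053²
eq2−eq1, eq2−eq3 (x²,y² cancel):
  -78.160·x − 8.242·y = -1698.016178
  -123.618·x + 18.260·y = -3916.105129
det = -78.160·18.260 − -8.242·-123.618 = -2446.061156
x = (-1698.016178·18.260 − -8.242·-3916.105129) / -2446.061156 = 25.871109
y = (-78.160·-3916.105129 − -1698.016178·-123.618) / -2446.061156 = -39.319300
|P − Q| = √((25.871109 − -26.843)² + (-39.319300 − -44.828)²) = 53.001161

53.001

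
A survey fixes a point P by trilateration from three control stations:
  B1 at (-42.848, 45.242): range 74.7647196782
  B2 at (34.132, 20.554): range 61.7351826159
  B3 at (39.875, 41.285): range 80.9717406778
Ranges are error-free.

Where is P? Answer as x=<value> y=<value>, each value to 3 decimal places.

eq1: (x + 42.848)² + (y − 45.242)² = 74.7647196782²
eq2: (x − 34.132)² + (y − 20.554)² = 61.7351826159²
eq3: (x − 39.875)² + (y − 41.285)² = 80.9717406778²
eq3−eq2, eq3−eq1 (x²,y² cancel):
  -11.486·x − 41.462·y = 1038.183506
  -165.446·x + 7.914·y = 1554.982298
det = -11.486·7.914 − -41.462·-165.446 = -6950.622256
x = (1038.183506·7.914 − -41.462·1554.982298) / -6950.622256 = -10.457892
y = (-11.486·1554.982298 − 1038.183506·-165.446) / -6950.622256 = -22.142303

x=-10.458 y=-22.142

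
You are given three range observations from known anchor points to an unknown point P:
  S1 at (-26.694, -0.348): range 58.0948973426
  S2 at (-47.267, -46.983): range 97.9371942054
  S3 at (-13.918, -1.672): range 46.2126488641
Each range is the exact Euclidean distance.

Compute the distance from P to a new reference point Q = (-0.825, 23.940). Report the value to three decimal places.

32.249

eq1: (x + 26.694)² + (y + 0.348)² = 58.0948973426²
eq2: (x + 47.267)² + (y + 46.983)² = 97.9371942054²
eq3: (x + 13.918)² + (y + 1.672)² = 46.2126488641²
eq1−eq2, eq1−eq3 (x²,y² cancel):
  -41.146·x − 93.270·y = -2487.796074
  25.552·x − 2.648·y = 723.223750
det = -41.146·-2.648 − -93.270·25.552 = 2492.189648
x = (-2487.796074·-2.648 − -93.270·723.223750) / 2492.189648 = 29.709923
y = (-41.146·723.223750 − -2487.796074·25.552) / 2492.189648 = 13.566544
|P − Q| = √((29.709923 − -0.825)² + (13.566544 − 23.940)²) = 32.248878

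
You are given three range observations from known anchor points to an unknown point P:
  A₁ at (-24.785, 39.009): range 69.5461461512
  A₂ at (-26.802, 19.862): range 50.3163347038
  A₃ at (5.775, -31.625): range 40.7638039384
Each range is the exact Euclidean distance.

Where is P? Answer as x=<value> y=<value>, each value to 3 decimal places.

x=-34.948 y=-29.791

eq1: (x + 24.785)² + (y − 39.009)² = 69.5461461512²
eq2: (x + 26.802)² + (y − 19.862)² = 50.3163347038²
eq3: (x − 5.775)² + (y + 31.625)² = 40.7638039384²
eq1−eq2, eq1−eq3 (x²,y² cancel):
  -4.034·x − 38.294·y = 1281.780848
  61.120·x − 141.268·y = 2072.471677
det = -4.034·-141.268 − -38.294·61.120 = 2910.404392
x = (1281.780848·-141.268 − -38.294·2072.471677) / 2910.404392 = -34.947510
y = (-4.034·2072.471677 − 1281.780848·61.120) / 2910.404392 = -29.790635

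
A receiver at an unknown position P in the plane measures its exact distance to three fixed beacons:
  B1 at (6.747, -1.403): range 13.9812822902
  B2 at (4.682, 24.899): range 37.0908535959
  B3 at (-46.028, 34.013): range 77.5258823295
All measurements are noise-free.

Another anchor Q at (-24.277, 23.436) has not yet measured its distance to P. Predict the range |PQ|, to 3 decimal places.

53.716

eq1: (x − 6.747)² + (y + 1.403)² = 13.9812822902²
eq2: (x − 4.682)² + (y − 24.899)² = 37.0908535959²
eq3: (x + 46.028)² + (y − 34.013)² = 77.5258823295²
eq2−eq1, eq2−eq3 (x²,y² cancel):
  4.130·x − 52.604·y = 585.864259
  -101.420·x + 18.228·y = -2000.951382
det = 4.130·18.228 − -52.604·-101.420 = -5259.816040
x = (585.864259·18.228 − -52.604·-2000.951382) / -5259.816040 = 17.981411
y = (4.130·-2000.951382 − 585.864259·-101.420) / -5259.816040 = -9.725516
|P − Q| = √((17.981411 − -24.277)² + (-9.725516 − 23.436)²) = 53.716472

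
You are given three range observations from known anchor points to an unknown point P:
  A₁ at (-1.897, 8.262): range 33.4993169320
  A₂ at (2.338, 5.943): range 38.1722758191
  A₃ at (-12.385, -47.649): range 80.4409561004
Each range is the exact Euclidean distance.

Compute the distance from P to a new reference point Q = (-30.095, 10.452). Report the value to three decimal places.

eq1: (x + 1.897)² + (y − 8.262)² = 33.4993169320²
eq2: (x − 2.338)² + (y − 5.943)² = 38.1722758191²
eq3: (x + 12.385)² + (y + 47.649)² = 80.4409561004²
eq2−eq1, eq2−eq3 (x²,y² cancel):
  -8.470·x + 4.638·y = 365.992166
  -29.446·x − 107.184·y = -2630.594844
det = -8.470·-107.184 − 4.638·-29.446 = 1044.419028
x = (365.992166·-107.184 − 4.638·-2630.594844) / 1044.419028 = -25.878316
y = (-8.470·-2630.594844 − 365.992166·-29.446) / 1044.419028 = 31.652184
|P − Q| = √((-25.878316 − -30.095)² + (31.652184 − 10.452)²) = 21.615463

21.615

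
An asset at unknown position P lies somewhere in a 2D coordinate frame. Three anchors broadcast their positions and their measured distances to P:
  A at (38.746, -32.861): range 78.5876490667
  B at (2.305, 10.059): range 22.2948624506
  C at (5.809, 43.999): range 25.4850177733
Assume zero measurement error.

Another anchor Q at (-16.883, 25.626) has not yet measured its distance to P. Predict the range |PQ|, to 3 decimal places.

4.243

eq1: (x − 38.746)² + (y + 32.861)² = 78.5876490667²
eq2: (x − 2.305)² + (y − 10.059)² = 22.2948624506²
eq3: (x − 5.809)² + (y − 43.999)² = 25.4850177733²
eq1−eq2, eq1−eq3 (x²,y² cancel):
  -72.882·x + 85.840·y = 3204.356363
  -65.874·x + 153.720·y = 4915.091100
det = -72.882·153.720 − 85.840·-65.874 = -5548.796880
x = (3204.356363·153.720 − 85.840·4915.091100) / -5548.796880 = -12.734696
y = (-72.882·4915.091100 − 3204.356363·-65.874) / -5548.796880 = 26.517081
|P − Q| = √((-12.734696 − -16.883)² + (26.517081 − 25.626)²) = 4.242930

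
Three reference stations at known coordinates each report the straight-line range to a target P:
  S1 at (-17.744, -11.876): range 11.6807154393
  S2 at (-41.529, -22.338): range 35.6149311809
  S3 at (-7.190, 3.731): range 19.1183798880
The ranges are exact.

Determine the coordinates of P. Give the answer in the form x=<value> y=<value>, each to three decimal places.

eq1: (x + 17.744)² + (y + 11.876)² = 11.6807154393²
eq2: (x + 41.529)² + (y + 22.338)² = 35.6149311809²
eq3: (x + 7.190)² + (y − 3.731)² = 19.1183798880²
eq1−eq3, eq1−eq2 (x²,y² cancel):
  21.108·x + 31.214·y = -619.345787
  -47.570·x − 20.924·y = 635.770963
det = 21.108·-20.924 − 31.214·-47.570 = 1043.186188
x = (-619.345787·-20.924 − 31.214·635.770963) / 1043.186188 = -6.600704
y = (21.108·635.770963 − -619.345787·-47.570) / 1043.186188 = -15.378296

x=-6.601 y=-15.378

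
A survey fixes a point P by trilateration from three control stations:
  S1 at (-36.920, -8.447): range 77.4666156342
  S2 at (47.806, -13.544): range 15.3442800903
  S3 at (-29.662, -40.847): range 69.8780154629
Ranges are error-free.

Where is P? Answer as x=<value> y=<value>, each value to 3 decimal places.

eq1: (x + 36.920)² + (y + 8.447)² = 77.4666156342²
eq2: (x − 47.806)² + (y + 13.544)² = 15.3442800903²
eq3: (x + 29.662)² + (y + 40.847)² = 69.8780154629²
eq3−eq1, eq3−eq2 (x²,y² cancel):
  -14.516·x + 64.800·y = -2232.012937
  154.936·x + 54.606·y = 4568.032033
det = -14.516·54.606 − 64.800·154.936 = -10832.513496
x = (-2232.012937·54.606 − 64.800·4568.032033) / -10832.513496 = 38.577360
y = (-14.516·4568.032033 − -2232.012937·154.936) / -10832.513496 = -25.802839

x=38.577 y=-25.803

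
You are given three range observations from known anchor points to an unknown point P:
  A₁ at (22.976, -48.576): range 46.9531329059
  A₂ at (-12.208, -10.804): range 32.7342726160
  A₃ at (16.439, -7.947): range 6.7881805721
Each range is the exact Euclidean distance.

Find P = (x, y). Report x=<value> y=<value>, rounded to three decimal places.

eq1: (x − 22.976)² + (y + 48.576)² = 46.9531329059²
eq2: (x + 12.208)² + (y + 10.804)² = 32.7342726160²
eq3: (x − 16.439)² + (y + 7.947)² = 6.7881805721²
eq3−eq2, eq3−eq1 (x²,y² cancel):
  -57.294·x − 5.714·y = -1093.087058
  13.074·x − 81.258·y = 395.611528
det = -57.294·-81.258 − -5.714·13.074 = 4730.300688
x = (-1093.087058·-81.258 − -5.714·395.611528) / 4730.300688 = 19.255138
y = (-57.294·395.611528 − -1093.087058·13.074) / 4730.300688 = -1.770532

x=19.255 y=-1.771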